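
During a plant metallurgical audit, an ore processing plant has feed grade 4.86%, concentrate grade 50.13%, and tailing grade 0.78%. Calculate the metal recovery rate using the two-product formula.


Using the two-product formula:
R = 100 * c * (f - t) / (f * (c - t))
Numerator = 100 * 50.13 * (4.86 - 0.78)
= 100 * 50.13 * 4.08
= 20453.04
Denominator = 4.86 * (50.13 - 0.78)
= 4.86 * 49.35
= 239.841
R = 20453.04 / 239.841
= 85.2775%

85.2775%


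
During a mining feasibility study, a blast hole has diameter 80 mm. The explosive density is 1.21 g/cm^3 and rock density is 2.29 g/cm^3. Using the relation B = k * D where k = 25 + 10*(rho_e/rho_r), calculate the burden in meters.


2.4227 m

First, compute k:
rho_e / rho_r = 1.21 / 2.29 = 0.5283842795
k = 25 + 10 * 0.5283842795 = 30.28384279
Then, compute burden:
B = k * D / 1000 = 30.28384279 * 80 / 1000
= 2422.707424 / 1000
= 2.4227 m


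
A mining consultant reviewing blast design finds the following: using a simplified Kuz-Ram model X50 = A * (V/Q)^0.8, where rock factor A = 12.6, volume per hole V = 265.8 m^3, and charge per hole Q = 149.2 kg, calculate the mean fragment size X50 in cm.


19.9986 cm

Compute V/Q:
V/Q = 265.8 / 149.2 = 1.78150134
Raise to the power 0.8:
(V/Q)^0.8 = 1.78150134^0.8 = 1.587190015
Multiply by A:
X50 = 12.6 * 1.587190015
= 19.9986 cm


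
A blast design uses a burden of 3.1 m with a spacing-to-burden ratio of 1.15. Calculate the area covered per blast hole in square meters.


First, find the spacing:
Spacing = burden * ratio = 3.1 * 1.15
= 3.565 m
Then, calculate the area:
Area = burden * spacing = 3.1 * 3.565
= 11.0515 m^2

11.0515 m^2


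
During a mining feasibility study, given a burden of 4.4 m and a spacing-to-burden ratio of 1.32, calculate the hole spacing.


5.808 m

Spacing = burden * ratio
= 4.4 * 1.32
= 5.808 m


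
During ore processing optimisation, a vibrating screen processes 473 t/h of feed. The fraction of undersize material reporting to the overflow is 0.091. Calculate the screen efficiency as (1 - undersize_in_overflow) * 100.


90.9%

Screen efficiency = (1 - fraction of undersize in overflow) * 100
= (1 - 0.091) * 100
= 0.909 * 100
= 90.9%


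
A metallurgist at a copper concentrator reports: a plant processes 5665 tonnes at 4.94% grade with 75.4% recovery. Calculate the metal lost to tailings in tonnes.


68.8433 tonnes

Total metal in feed:
= 5665 * 4.94 / 100 = 279.851 tonnes
Metal recovered:
= 279.851 * 75.4 / 100 = 211.007654 tonnes
Metal lost to tailings:
= 279.851 - 211.007654
= 68.8433 tonnes


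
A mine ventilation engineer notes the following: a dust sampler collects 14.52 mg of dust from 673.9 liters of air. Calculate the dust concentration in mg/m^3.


Convert liters to m^3: 1 m^3 = 1000 L
Concentration = mass / volume * 1000
= 14.52 / 673.9 * 1000
= 0.02154622348 * 1000
= 21.5462 mg/m^3

21.5462 mg/m^3


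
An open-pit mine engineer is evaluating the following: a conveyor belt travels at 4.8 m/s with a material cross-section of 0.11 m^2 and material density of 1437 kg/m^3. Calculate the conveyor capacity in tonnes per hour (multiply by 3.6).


2731.4496 t/h

Volumetric flow = speed * area
= 4.8 * 0.11 = 0.528 m^3/s
Mass flow = volumetric * density
= 0.528 * 1437 = 758.736 kg/s
Convert to t/h: multiply by 3.6
Capacity = 758.736 * 3.6
= 2731.4496 t/h


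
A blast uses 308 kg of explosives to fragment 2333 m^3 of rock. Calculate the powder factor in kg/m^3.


0.132 kg/m^3

Powder factor = explosive mass / rock volume
= 308 / 2333
= 0.132 kg/m^3


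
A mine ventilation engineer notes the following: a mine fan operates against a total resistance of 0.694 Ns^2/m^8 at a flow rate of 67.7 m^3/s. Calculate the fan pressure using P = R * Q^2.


Compute Q^2:
Q^2 = 67.7^2 = 4583.29
Compute pressure:
P = R * Q^2 = 0.694 * 4583.29
= 3180.8033 Pa

3180.8033 Pa


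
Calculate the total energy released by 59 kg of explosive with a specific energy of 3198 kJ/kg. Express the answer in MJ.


Energy = mass * specific_energy / 1000
= 59 * 3198 / 1000
= 188682 / 1000
= 188.682 MJ

188.682 MJ


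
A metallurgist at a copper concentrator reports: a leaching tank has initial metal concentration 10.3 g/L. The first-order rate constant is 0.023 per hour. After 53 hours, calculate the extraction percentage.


Compute the exponent:
-k * t = -0.023 * 53 = -1.219
Remaining concentration:
C = 10.3 * exp(-1.219)
= 10.3 * 0.2955255448
= 3.043913111 g/L
Extracted = 10.3 - 3.043913111 = 7.256086889 g/L
Extraction % = 7.256086889 / 10.3 * 100
= 70.4474%

70.4474%


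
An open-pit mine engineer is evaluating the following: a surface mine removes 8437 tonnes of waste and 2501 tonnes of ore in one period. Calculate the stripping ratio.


Stripping ratio = waste tonnage / ore tonnage
= 8437 / 2501
= 3.3735

3.3735


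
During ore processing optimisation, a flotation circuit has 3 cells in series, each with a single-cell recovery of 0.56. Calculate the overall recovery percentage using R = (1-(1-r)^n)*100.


91.4816%

Complement of single-cell recovery:
1 - r = 1 - 0.56 = 0.44
Raise to power n:
(1 - r)^3 = 0.44^3 = 0.085184
Overall recovery:
R = (1 - 0.085184) * 100
= 91.4816%


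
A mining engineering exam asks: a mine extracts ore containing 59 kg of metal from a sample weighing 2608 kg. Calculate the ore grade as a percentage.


Ore grade = (metal mass / ore mass) * 100
= (59 / 2608) * 100
= 0.02262269939 * 100
= 2.2623%

2.2623%


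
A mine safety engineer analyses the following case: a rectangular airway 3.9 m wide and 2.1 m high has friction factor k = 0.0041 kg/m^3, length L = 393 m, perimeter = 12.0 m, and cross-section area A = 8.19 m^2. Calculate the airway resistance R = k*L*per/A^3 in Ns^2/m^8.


Compute the numerator:
k * L * per = 0.0041 * 393 * 12.0
= 19.3356
Compute the denominator:
A^3 = 8.19^3 = 549.353259
Resistance:
R = 19.3356 / 549.353259
= 0.0352 Ns^2/m^8

0.0352 Ns^2/m^8


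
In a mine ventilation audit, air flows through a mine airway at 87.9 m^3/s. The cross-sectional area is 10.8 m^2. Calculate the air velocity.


Velocity = flow rate / cross-sectional area
= 87.9 / 10.8
= 8.1389 m/s

8.1389 m/s


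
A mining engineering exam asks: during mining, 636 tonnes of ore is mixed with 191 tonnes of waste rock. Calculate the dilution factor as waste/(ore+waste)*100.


Total material = ore + waste
= 636 + 191 = 827 tonnes
Dilution = waste / total * 100
= 191 / 827 * 100
= 0.23095526 * 100
= 23.0955%

23.0955%


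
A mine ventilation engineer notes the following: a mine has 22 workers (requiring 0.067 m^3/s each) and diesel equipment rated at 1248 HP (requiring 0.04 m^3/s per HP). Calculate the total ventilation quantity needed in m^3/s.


Airflow for workers:
Q_people = 22 * 0.067 = 1.474 m^3/s
Airflow for diesel equipment:
Q_diesel = 1248 * 0.04 = 49.92 m^3/s
Total ventilation:
Q_total = 1.474 + 49.92
= 51.394 m^3/s

51.394 m^3/s


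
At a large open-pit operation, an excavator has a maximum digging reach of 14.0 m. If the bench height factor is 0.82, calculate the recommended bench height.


11.48 m

Bench height = reach * factor
= 14.0 * 0.82
= 11.48 m


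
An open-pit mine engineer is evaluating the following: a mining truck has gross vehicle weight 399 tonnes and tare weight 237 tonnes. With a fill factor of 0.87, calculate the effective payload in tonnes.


140.94 tonnes

Maximum payload = gross - tare
= 399 - 237 = 162 tonnes
Effective payload = max payload * fill factor
= 162 * 0.87
= 140.94 tonnes


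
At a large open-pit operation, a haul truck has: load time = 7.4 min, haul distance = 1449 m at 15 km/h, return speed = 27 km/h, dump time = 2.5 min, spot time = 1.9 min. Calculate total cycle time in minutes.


Convert haul speed to m/min: 15 * 1000/60 = 250 m/min
Haul time = 1449 / 250 = 5.796 min
Convert return speed to m/min: 27 * 1000/60 = 450 m/min
Return time = 1449 / 450 = 3.22 min
Total cycle time:
= 7.4 + 5.796 + 2.5 + 3.22 + 1.9
= 20.816 min

20.816 min


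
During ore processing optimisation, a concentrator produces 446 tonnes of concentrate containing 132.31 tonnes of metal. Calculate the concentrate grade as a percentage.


29.6659%

Grade = (metal in concentrate / concentrate mass) * 100
= (132.31 / 446) * 100
= 0.2966591928 * 100
= 29.6659%


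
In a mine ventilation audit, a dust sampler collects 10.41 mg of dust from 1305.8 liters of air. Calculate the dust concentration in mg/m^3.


Convert liters to m^3: 1 m^3 = 1000 L
Concentration = mass / volume * 1000
= 10.41 / 1305.8 * 1000
= 0.007972124368 * 1000
= 7.9721 mg/m^3

7.9721 mg/m^3


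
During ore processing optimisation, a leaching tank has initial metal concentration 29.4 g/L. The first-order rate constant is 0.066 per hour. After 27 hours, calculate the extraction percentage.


83.1699%

Compute the exponent:
-k * t = -0.066 * 27 = -1.782
Remaining concentration:
C = 29.4 * exp(-1.782)
= 29.4 * 0.168301208
= 4.948055516 g/L
Extracted = 29.4 - 4.948055516 = 24.45194448 g/L
Extraction % = 24.45194448 / 29.4 * 100
= 83.1699%


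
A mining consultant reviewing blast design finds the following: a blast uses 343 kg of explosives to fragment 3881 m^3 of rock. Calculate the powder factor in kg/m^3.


0.0884 kg/m^3

Powder factor = explosive mass / rock volume
= 343 / 3881
= 0.0884 kg/m^3


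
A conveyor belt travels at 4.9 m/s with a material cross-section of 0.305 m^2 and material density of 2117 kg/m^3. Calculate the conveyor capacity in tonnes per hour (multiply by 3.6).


Volumetric flow = speed * area
= 4.9 * 0.305 = 1.4945 m^3/s
Mass flow = volumetric * density
= 1.4945 * 2117 = 3163.8565 kg/s
Convert to t/h: multiply by 3.6
Capacity = 3163.8565 * 3.6
= 11389.8834 t/h

11389.8834 t/h


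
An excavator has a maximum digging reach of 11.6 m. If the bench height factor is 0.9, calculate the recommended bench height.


Bench height = reach * factor
= 11.6 * 0.9
= 10.44 m

10.44 m


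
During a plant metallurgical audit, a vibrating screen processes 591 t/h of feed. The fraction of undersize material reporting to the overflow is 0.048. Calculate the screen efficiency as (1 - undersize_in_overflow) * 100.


95.2%

Screen efficiency = (1 - fraction of undersize in overflow) * 100
= (1 - 0.048) * 100
= 0.952 * 100
= 95.2%


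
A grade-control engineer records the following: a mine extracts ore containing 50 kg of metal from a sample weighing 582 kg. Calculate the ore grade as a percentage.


Ore grade = (metal mass / ore mass) * 100
= (50 / 582) * 100
= 0.08591065292 * 100
= 8.5911%

8.5911%


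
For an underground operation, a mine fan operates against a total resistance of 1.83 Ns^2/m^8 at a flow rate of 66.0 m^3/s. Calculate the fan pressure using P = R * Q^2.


Compute Q^2:
Q^2 = 66.0^2 = 4356.0
Compute pressure:
P = R * Q^2 = 1.83 * 4356.0
= 7971.48 Pa

7971.48 Pa


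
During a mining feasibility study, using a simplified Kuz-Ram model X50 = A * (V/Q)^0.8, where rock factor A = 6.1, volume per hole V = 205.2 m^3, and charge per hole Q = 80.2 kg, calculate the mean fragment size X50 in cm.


12.934 cm

Compute V/Q:
V/Q = 205.2 / 80.2 = 2.558603491
Raise to the power 0.8:
(V/Q)^0.8 = 2.558603491^0.8 = 2.120324788
Multiply by A:
X50 = 6.1 * 2.120324788
= 12.934 cm


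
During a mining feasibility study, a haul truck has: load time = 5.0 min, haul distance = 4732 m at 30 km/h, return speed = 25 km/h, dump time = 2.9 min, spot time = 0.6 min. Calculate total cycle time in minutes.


Convert haul speed to m/min: 30 * 1000/60 = 500 m/min
Haul time = 4732 / 500 = 9.464 min
Convert return speed to m/min: 25 * 1000/60 = 416.6666667 m/min
Return time = 4732 / 416.6666667 = 11.3568 min
Total cycle time:
= 5.0 + 9.464 + 2.9 + 11.3568 + 0.6
= 29.3208 min

29.3208 min


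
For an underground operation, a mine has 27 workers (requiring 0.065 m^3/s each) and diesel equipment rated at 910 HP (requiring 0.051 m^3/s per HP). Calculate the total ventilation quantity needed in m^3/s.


Airflow for workers:
Q_people = 27 * 0.065 = 1.755 m^3/s
Airflow for diesel equipment:
Q_diesel = 910 * 0.051 = 46.41 m^3/s
Total ventilation:
Q_total = 1.755 + 46.41
= 48.165 m^3/s

48.165 m^3/s


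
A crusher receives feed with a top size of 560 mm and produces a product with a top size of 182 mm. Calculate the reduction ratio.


3.0769

Reduction ratio = feed size / product size
= 560 / 182
= 3.0769


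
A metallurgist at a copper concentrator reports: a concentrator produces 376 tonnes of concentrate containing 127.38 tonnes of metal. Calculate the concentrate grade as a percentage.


Grade = (metal in concentrate / concentrate mass) * 100
= (127.38 / 376) * 100
= 0.3387765957 * 100
= 33.8777%

33.8777%


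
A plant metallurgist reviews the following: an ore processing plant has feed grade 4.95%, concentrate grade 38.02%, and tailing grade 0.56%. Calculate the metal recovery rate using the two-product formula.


Using the two-product formula:
R = 100 * c * (f - t) / (f * (c - t))
Numerator = 100 * 38.02 * (4.95 - 0.56)
= 100 * 38.02 * 4.39
= 16690.78
Denominator = 4.95 * (38.02 - 0.56)
= 4.95 * 37.46
= 185.427
R = 16690.78 / 185.427
= 90.0127%

90.0127%


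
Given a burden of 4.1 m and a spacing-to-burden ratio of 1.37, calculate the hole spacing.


Spacing = burden * ratio
= 4.1 * 1.37
= 5.617 m

5.617 m


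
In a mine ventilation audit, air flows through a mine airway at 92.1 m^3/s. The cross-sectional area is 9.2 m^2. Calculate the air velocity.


10.0109 m/s

Velocity = flow rate / cross-sectional area
= 92.1 / 9.2
= 10.0109 m/s


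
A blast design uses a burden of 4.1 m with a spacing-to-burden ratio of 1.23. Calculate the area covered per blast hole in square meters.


First, find the spacing:
Spacing = burden * ratio = 4.1 * 1.23
= 5.043 m
Then, calculate the area:
Area = burden * spacing = 4.1 * 5.043
= 20.6763 m^2

20.6763 m^2


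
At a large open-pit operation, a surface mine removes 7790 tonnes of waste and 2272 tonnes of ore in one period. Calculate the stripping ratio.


3.4287

Stripping ratio = waste tonnage / ore tonnage
= 7790 / 2272
= 3.4287


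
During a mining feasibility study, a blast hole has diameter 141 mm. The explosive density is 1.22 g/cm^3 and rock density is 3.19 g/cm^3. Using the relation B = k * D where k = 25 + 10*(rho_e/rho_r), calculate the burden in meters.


4.0642 m

First, compute k:
rho_e / rho_r = 1.22 / 3.19 = 0.3824451411
k = 25 + 10 * 0.3824451411 = 28.82445141
Then, compute burden:
B = k * D / 1000 = 28.82445141 * 141 / 1000
= 4064.247649 / 1000
= 4.0642 m


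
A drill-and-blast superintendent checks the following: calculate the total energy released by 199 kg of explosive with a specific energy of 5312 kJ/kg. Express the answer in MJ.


Energy = mass * specific_energy / 1000
= 199 * 5312 / 1000
= 1057088 / 1000
= 1057.088 MJ

1057.088 MJ


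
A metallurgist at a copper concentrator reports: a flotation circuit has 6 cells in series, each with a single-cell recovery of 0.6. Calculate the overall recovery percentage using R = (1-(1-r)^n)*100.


99.5904%

Complement of single-cell recovery:
1 - r = 1 - 0.6 = 0.4
Raise to power n:
(1 - r)^6 = 0.4^6 = 0.004096
Overall recovery:
R = (1 - 0.004096) * 100
= 99.5904%


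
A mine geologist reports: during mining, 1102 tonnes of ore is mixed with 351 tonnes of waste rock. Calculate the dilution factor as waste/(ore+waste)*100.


24.1569%

Total material = ore + waste
= 1102 + 351 = 1453 tonnes
Dilution = waste / total * 100
= 351 / 1453 * 100
= 0.2415691672 * 100
= 24.1569%


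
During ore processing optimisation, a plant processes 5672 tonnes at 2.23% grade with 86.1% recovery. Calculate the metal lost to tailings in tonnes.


17.5815 tonnes

Total metal in feed:
= 5672 * 2.23 / 100 = 126.4856 tonnes
Metal recovered:
= 126.4856 * 86.1 / 100 = 108.9041016 tonnes
Metal lost to tailings:
= 126.4856 - 108.9041016
= 17.5815 tonnes


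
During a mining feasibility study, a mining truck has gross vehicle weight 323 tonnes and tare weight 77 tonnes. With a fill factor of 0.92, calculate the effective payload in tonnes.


226.32 tonnes

Maximum payload = gross - tare
= 323 - 77 = 246 tonnes
Effective payload = max payload * fill factor
= 246 * 0.92
= 226.32 tonnes


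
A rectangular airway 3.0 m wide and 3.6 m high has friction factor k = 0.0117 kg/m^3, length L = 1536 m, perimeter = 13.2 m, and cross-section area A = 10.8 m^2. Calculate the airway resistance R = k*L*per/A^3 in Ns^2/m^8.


Compute the numerator:
k * L * per = 0.0117 * 1536 * 13.2
= 237.21984
Compute the denominator:
A^3 = 10.8^3 = 1259.712
Resistance:
R = 237.21984 / 1259.712
= 0.1883 Ns^2/m^8

0.1883 Ns^2/m^8


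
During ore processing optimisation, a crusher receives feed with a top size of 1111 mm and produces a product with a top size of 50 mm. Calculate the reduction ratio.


Reduction ratio = feed size / product size
= 1111 / 50
= 22.22

22.22


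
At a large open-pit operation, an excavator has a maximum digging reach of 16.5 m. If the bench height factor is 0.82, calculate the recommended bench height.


13.53 m

Bench height = reach * factor
= 16.5 * 0.82
= 13.53 m


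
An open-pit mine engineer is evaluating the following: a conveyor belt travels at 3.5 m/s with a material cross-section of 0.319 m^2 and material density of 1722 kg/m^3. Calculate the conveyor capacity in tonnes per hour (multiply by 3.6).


Volumetric flow = speed * area
= 3.5 * 0.319 = 1.1165 m^3/s
Mass flow = volumetric * density
= 1.1165 * 1722 = 1922.613 kg/s
Convert to t/h: multiply by 3.6
Capacity = 1922.613 * 3.6
= 6921.4068 t/h

6921.4068 t/h


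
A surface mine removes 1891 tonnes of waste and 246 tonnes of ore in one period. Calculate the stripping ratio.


7.687

Stripping ratio = waste tonnage / ore tonnage
= 1891 / 246
= 7.687


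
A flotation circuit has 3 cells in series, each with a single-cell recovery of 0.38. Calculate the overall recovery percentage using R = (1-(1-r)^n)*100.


76.1672%

Complement of single-cell recovery:
1 - r = 1 - 0.38 = 0.62
Raise to power n:
(1 - r)^3 = 0.62^3 = 0.238328
Overall recovery:
R = (1 - 0.238328) * 100
= 76.1672%


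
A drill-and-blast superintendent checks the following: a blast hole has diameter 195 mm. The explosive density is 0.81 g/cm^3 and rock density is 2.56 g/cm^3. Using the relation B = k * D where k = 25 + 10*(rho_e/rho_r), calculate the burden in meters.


First, compute k:
rho_e / rho_r = 0.81 / 2.56 = 0.31640625
k = 25 + 10 * 0.31640625 = 28.1640625
Then, compute burden:
B = k * D / 1000 = 28.1640625 * 195 / 1000
= 5491.992188 / 1000
= 5.492 m

5.492 m


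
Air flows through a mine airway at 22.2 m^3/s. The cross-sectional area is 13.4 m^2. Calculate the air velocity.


Velocity = flow rate / cross-sectional area
= 22.2 / 13.4
= 1.6567 m/s

1.6567 m/s


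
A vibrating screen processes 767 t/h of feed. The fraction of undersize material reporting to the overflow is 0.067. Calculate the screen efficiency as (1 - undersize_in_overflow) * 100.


Screen efficiency = (1 - fraction of undersize in overflow) * 100
= (1 - 0.067) * 100
= 0.933 * 100
= 93.3%

93.3%


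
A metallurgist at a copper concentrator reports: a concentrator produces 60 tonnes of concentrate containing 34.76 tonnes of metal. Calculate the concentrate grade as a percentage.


57.9333%

Grade = (metal in concentrate / concentrate mass) * 100
= (34.76 / 60) * 100
= 0.5793333333 * 100
= 57.9333%


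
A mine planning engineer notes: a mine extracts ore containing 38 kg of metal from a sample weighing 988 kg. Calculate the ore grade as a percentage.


Ore grade = (metal mass / ore mass) * 100
= (38 / 988) * 100
= 0.03846153846 * 100
= 3.8462%

3.8462%


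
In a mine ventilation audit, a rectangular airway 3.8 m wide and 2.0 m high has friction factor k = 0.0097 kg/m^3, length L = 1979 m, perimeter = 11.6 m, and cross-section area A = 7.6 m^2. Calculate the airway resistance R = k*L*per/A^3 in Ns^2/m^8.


Compute the numerator:
k * L * per = 0.0097 * 1979 * 11.6
= 222.67708
Compute the denominator:
A^3 = 7.6^3 = 438.976
Resistance:
R = 222.67708 / 438.976
= 0.5073 Ns^2/m^8

0.5073 Ns^2/m^8


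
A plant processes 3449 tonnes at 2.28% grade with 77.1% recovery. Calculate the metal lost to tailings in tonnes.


18.0079 tonnes

Total metal in feed:
= 3449 * 2.28 / 100 = 78.6372 tonnes
Metal recovered:
= 78.6372 * 77.1 / 100 = 60.6292812 tonnes
Metal lost to tailings:
= 78.6372 - 60.6292812
= 18.0079 tonnes


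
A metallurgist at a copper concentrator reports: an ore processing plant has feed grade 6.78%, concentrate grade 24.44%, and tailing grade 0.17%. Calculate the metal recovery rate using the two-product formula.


98.1755%

Using the two-product formula:
R = 100 * c * (f - t) / (f * (c - t))
Numerator = 100 * 24.44 * (6.78 - 0.17)
= 100 * 24.44 * 6.61
= 16154.84
Denominator = 6.78 * (24.44 - 0.17)
= 6.78 * 24.27
= 164.5506
R = 16154.84 / 164.5506
= 98.1755%


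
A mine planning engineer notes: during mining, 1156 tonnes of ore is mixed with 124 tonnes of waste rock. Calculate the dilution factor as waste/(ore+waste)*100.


Total material = ore + waste
= 1156 + 124 = 1280 tonnes
Dilution = waste / total * 100
= 124 / 1280 * 100
= 0.096875 * 100
= 9.6875%

9.6875%


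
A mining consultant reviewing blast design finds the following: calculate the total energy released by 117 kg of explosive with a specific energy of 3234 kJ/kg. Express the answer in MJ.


378.378 MJ

Energy = mass * specific_energy / 1000
= 117 * 3234 / 1000
= 378378 / 1000
= 378.378 MJ


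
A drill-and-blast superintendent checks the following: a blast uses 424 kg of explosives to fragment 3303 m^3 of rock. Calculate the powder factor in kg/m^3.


0.1284 kg/m^3

Powder factor = explosive mass / rock volume
= 424 / 3303
= 0.1284 kg/m^3


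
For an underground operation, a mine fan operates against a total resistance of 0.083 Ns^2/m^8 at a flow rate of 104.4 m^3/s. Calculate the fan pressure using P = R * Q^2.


904.6469 Pa

Compute Q^2:
Q^2 = 104.4^2 = 10899.36
Compute pressure:
P = R * Q^2 = 0.083 * 10899.36
= 904.6469 Pa


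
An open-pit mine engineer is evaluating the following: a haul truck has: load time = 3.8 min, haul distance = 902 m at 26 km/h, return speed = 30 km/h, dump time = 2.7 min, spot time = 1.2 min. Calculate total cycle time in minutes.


11.5855 min

Convert haul speed to m/min: 26 * 1000/60 = 433.3333333 m/min
Haul time = 902 / 433.3333333 = 2.081538462 min
Convert return speed to m/min: 30 * 1000/60 = 500 m/min
Return time = 902 / 500 = 1.804 min
Total cycle time:
= 3.8 + 2.081538462 + 2.7 + 1.804 + 1.2
= 11.5855 min


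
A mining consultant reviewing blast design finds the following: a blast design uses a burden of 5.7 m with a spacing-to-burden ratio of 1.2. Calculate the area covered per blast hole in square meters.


First, find the spacing:
Spacing = burden * ratio = 5.7 * 1.2
= 6.84 m
Then, calculate the area:
Area = burden * spacing = 5.7 * 6.84
= 38.988 m^2

38.988 m^2


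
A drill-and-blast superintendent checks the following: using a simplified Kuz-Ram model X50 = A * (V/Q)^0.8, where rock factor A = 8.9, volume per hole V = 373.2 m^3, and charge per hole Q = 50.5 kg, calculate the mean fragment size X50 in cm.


Compute V/Q:
V/Q = 373.2 / 50.5 = 7.39009901
Raise to the power 0.8:
(V/Q)^0.8 = 7.39009901^0.8 = 4.953591684
Multiply by A:
X50 = 8.9 * 4.953591684
= 44.087 cm

44.087 cm


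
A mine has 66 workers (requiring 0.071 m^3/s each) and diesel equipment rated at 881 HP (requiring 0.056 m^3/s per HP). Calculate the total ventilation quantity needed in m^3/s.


54.022 m^3/s

Airflow for workers:
Q_people = 66 * 0.071 = 4.686 m^3/s
Airflow for diesel equipment:
Q_diesel = 881 * 0.056 = 49.336 m^3/s
Total ventilation:
Q_total = 4.686 + 49.336
= 54.022 m^3/s


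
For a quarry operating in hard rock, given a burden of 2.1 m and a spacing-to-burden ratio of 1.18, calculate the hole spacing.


Spacing = burden * ratio
= 2.1 * 1.18
= 2.478 m

2.478 m


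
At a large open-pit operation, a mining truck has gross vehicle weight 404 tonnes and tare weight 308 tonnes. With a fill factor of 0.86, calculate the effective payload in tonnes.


82.56 tonnes

Maximum payload = gross - tare
= 404 - 308 = 96 tonnes
Effective payload = max payload * fill factor
= 96 * 0.86
= 82.56 tonnes


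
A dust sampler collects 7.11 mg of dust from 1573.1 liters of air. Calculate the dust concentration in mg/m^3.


Convert liters to m^3: 1 m^3 = 1000 L
Concentration = mass / volume * 1000
= 7.11 / 1573.1 * 1000
= 0.004519738097 * 1000
= 4.5197 mg/m^3

4.5197 mg/m^3


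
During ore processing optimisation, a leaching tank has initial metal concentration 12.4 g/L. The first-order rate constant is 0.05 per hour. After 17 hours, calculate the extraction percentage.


Compute the exponent:
-k * t = -0.05 * 17 = -0.85
Remaining concentration:
C = 12.4 * exp(-0.85)
= 12.4 * 0.4274149319
= 5.299945156 g/L
Extracted = 12.4 - 5.299945156 = 7.100054844 g/L
Extraction % = 7.100054844 / 12.4 * 100
= 57.2585%

57.2585%


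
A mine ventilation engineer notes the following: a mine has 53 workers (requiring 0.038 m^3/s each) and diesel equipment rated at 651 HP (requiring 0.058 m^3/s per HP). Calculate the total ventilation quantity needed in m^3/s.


39.772 m^3/s

Airflow for workers:
Q_people = 53 * 0.038 = 2.014 m^3/s
Airflow for diesel equipment:
Q_diesel = 651 * 0.058 = 37.758 m^3/s
Total ventilation:
Q_total = 2.014 + 37.758
= 39.772 m^3/s


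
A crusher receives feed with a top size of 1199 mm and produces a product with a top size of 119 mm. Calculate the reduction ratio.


Reduction ratio = feed size / product size
= 1199 / 119
= 10.0756

10.0756


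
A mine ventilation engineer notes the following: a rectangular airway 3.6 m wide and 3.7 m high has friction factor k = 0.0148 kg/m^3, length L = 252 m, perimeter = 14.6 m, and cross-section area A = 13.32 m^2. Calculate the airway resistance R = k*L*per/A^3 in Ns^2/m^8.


0.023 Ns^2/m^8

Compute the numerator:
k * L * per = 0.0148 * 252 * 14.6
= 54.45216
Compute the denominator:
A^3 = 13.32^3 = 2363.266368
Resistance:
R = 54.45216 / 2363.266368
= 0.023 Ns^2/m^8


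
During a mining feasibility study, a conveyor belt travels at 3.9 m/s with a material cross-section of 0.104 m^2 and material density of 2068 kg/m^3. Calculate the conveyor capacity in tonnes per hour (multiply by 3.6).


3019.6109 t/h

Volumetric flow = speed * area
= 3.9 * 0.104 = 0.4056 m^3/s
Mass flow = volumetric * density
= 0.4056 * 2068 = 838.7808 kg/s
Convert to t/h: multiply by 3.6
Capacity = 838.7808 * 3.6
= 3019.6109 t/h


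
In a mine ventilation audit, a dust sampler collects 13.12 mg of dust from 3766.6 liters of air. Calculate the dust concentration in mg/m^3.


3.4832 mg/m^3

Convert liters to m^3: 1 m^3 = 1000 L
Concentration = mass / volume * 1000
= 13.12 / 3766.6 * 1000
= 0.003483247491 * 1000
= 3.4832 mg/m^3


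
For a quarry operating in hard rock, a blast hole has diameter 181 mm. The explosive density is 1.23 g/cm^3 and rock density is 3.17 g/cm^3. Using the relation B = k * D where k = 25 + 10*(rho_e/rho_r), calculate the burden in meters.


First, compute k:
rho_e / rho_r = 1.23 / 3.17 = 0.3880126183
k = 25 + 10 * 0.3880126183 = 28.88012618
Then, compute burden:
B = k * D / 1000 = 28.88012618 * 181 / 1000
= 5227.302839 / 1000
= 5.2273 m

5.2273 m


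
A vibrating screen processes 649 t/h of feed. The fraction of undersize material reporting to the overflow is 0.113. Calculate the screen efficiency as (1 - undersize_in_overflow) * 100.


88.7%

Screen efficiency = (1 - fraction of undersize in overflow) * 100
= (1 - 0.113) * 100
= 0.887 * 100
= 88.7%


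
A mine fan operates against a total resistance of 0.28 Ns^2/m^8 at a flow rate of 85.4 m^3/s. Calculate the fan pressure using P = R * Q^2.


Compute Q^2:
Q^2 = 85.4^2 = 7293.16
Compute pressure:
P = R * Q^2 = 0.28 * 7293.16
= 2042.0848 Pa

2042.0848 Pa


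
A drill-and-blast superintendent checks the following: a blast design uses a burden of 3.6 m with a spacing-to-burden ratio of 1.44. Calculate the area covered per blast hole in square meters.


First, find the spacing:
Spacing = burden * ratio = 3.6 * 1.44
= 5.184 m
Then, calculate the area:
Area = burden * spacing = 3.6 * 5.184
= 18.6624 m^2

18.6624 m^2


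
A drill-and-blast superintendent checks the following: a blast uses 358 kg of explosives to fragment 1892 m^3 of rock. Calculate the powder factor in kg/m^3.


Powder factor = explosive mass / rock volume
= 358 / 1892
= 0.1892 kg/m^3

0.1892 kg/m^3


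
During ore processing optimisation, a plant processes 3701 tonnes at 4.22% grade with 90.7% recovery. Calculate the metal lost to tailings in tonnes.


14.5249 tonnes

Total metal in feed:
= 3701 * 4.22 / 100 = 156.1822 tonnes
Metal recovered:
= 156.1822 * 90.7 / 100 = 141.6572554 tonnes
Metal lost to tailings:
= 156.1822 - 141.6572554
= 14.5249 tonnes


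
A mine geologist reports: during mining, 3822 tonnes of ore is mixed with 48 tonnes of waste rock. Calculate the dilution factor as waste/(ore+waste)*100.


Total material = ore + waste
= 3822 + 48 = 3870 tonnes
Dilution = waste / total * 100
= 48 / 3870 * 100
= 0.01240310078 * 100
= 1.2403%

1.2403%


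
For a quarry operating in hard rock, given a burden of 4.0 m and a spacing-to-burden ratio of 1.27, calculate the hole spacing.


5.08 m

Spacing = burden * ratio
= 4.0 * 1.27
= 5.08 m


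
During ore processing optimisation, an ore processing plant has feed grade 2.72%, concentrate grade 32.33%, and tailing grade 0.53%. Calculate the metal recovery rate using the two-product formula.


Using the two-product formula:
R = 100 * c * (f - t) / (f * (c - t))
Numerator = 100 * 32.33 * (2.72 - 0.53)
= 100 * 32.33 * 2.19
= 7080.27
Denominator = 2.72 * (32.33 - 0.53)
= 2.72 * 31.8
= 86.496
R = 7080.27 / 86.496
= 81.8566%

81.8566%


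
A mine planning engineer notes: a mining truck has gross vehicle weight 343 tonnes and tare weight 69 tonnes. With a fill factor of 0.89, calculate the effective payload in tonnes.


243.86 tonnes

Maximum payload = gross - tare
= 343 - 69 = 274 tonnes
Effective payload = max payload * fill factor
= 274 * 0.89
= 243.86 tonnes


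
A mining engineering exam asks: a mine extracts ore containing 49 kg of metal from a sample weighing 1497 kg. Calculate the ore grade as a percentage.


3.2732%

Ore grade = (metal mass / ore mass) * 100
= (49 / 1497) * 100
= 0.03273213093 * 100
= 3.2732%


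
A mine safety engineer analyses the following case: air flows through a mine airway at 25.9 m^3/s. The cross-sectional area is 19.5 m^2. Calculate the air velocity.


Velocity = flow rate / cross-sectional area
= 25.9 / 19.5
= 1.3282 m/s

1.3282 m/s


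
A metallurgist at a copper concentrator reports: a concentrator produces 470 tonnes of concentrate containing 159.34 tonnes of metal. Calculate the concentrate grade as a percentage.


Grade = (metal in concentrate / concentrate mass) * 100
= (159.34 / 470) * 100
= 0.3390212766 * 100
= 33.9021%

33.9021%


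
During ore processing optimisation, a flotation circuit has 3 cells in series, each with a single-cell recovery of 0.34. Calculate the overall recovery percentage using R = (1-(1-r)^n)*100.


Complement of single-cell recovery:
1 - r = 1 - 0.34 = 0.66
Raise to power n:
(1 - r)^3 = 0.66^3 = 0.287496
Overall recovery:
R = (1 - 0.287496) * 100
= 71.2504%

71.2504%


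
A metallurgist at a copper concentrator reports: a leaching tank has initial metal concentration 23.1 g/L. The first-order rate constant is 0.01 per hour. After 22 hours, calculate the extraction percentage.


19.7481%

Compute the exponent:
-k * t = -0.01 * 22 = -0.22
Remaining concentration:
C = 23.1 * exp(-0.22)
= 23.1 * 0.802518798
= 18.53818423 g/L
Extracted = 23.1 - 18.53818423 = 4.561815767 g/L
Extraction % = 4.561815767 / 23.1 * 100
= 19.7481%


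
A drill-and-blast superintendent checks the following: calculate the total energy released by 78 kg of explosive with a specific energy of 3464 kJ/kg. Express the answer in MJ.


270.192 MJ

Energy = mass * specific_energy / 1000
= 78 * 3464 / 1000
= 270192 / 1000
= 270.192 MJ


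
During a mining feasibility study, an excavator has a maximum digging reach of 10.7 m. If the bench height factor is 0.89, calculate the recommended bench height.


9.523 m

Bench height = reach * factor
= 10.7 * 0.89
= 9.523 m


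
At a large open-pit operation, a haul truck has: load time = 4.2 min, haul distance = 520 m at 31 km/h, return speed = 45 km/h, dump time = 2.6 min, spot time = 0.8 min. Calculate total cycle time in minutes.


Convert haul speed to m/min: 31 * 1000/60 = 516.6666667 m/min
Haul time = 520 / 516.6666667 = 1.006451613 min
Convert return speed to m/min: 45 * 1000/60 = 750 m/min
Return time = 520 / 750 = 0.6933333333 min
Total cycle time:
= 4.2 + 1.006451613 + 2.6 + 0.6933333333 + 0.8
= 9.2998 min

9.2998 min


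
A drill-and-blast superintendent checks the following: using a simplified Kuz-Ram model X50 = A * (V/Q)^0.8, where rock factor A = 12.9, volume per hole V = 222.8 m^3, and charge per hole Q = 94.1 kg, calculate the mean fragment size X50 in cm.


25.7069 cm

Compute V/Q:
V/Q = 222.8 / 94.1 = 2.367693943
Raise to the power 0.8:
(V/Q)^0.8 = 2.367693943^0.8 = 1.992785023
Multiply by A:
X50 = 12.9 * 1.992785023
= 25.7069 cm


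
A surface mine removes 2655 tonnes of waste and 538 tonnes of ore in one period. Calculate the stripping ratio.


Stripping ratio = waste tonnage / ore tonnage
= 2655 / 538
= 4.9349

4.9349


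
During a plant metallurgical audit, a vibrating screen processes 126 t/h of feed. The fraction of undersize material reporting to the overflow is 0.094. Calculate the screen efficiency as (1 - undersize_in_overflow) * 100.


Screen efficiency = (1 - fraction of undersize in overflow) * 100
= (1 - 0.094) * 100
= 0.906 * 100
= 90.6%

90.6%


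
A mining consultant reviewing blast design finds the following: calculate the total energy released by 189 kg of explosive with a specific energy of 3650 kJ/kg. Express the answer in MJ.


689.85 MJ

Energy = mass * specific_energy / 1000
= 189 * 3650 / 1000
= 689850 / 1000
= 689.85 MJ


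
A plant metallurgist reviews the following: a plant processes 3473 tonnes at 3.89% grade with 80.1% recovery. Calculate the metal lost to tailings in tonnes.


26.8848 tonnes

Total metal in feed:
= 3473 * 3.89 / 100 = 135.0997 tonnes
Metal recovered:
= 135.0997 * 80.1 / 100 = 108.2148597 tonnes
Metal lost to tailings:
= 135.0997 - 108.2148597
= 26.8848 tonnes


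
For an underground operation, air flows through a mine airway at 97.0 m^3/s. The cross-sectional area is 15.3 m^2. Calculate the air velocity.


Velocity = flow rate / cross-sectional area
= 97.0 / 15.3
= 6.3399 m/s

6.3399 m/s


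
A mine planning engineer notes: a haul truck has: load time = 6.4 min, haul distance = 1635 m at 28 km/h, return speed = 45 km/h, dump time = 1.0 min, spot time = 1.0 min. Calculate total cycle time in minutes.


14.0836 min

Convert haul speed to m/min: 28 * 1000/60 = 466.6666667 m/min
Haul time = 1635 / 466.6666667 = 3.503571429 min
Convert return speed to m/min: 45 * 1000/60 = 750 m/min
Return time = 1635 / 750 = 2.18 min
Total cycle time:
= 6.4 + 3.503571429 + 1.0 + 2.18 + 1.0
= 14.0836 min


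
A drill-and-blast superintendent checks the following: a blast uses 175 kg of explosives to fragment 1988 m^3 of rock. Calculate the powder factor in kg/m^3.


Powder factor = explosive mass / rock volume
= 175 / 1988
= 0.088 kg/m^3

0.088 kg/m^3


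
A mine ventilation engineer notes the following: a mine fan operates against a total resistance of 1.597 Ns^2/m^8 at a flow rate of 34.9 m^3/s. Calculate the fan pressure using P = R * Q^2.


Compute Q^2:
Q^2 = 34.9^2 = 1218.01
Compute pressure:
P = R * Q^2 = 1.597 * 1218.01
= 1945.162 Pa

1945.162 Pa


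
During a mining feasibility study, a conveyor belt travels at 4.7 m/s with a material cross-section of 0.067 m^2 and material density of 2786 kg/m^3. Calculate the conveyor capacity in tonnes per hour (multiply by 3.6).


Volumetric flow = speed * area
= 4.7 * 0.067 = 0.3149 m^3/s
Mass flow = volumetric * density
= 0.3149 * 2786 = 877.3114 kg/s
Convert to t/h: multiply by 3.6
Capacity = 877.3114 * 3.6
= 3158.321 t/h

3158.321 t/h


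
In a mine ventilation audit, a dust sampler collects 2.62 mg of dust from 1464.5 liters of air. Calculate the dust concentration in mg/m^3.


Convert liters to m^3: 1 m^3 = 1000 L
Concentration = mass / volume * 1000
= 2.62 / 1464.5 * 1000
= 0.001789006487 * 1000
= 1.789 mg/m^3

1.789 mg/m^3


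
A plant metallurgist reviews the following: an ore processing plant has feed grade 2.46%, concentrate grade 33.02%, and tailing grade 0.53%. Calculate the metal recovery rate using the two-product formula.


Using the two-product formula:
R = 100 * c * (f - t) / (f * (c - t))
Numerator = 100 * 33.02 * (2.46 - 0.53)
= 100 * 33.02 * 1.93
= 6372.86
Denominator = 2.46 * (33.02 - 0.53)
= 2.46 * 32.49
= 79.9254
R = 6372.86 / 79.9254
= 79.7351%

79.7351%


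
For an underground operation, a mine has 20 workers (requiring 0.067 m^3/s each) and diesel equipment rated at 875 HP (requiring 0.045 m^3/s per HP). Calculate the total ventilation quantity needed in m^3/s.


40.715 m^3/s

Airflow for workers:
Q_people = 20 * 0.067 = 1.34 m^3/s
Airflow for diesel equipment:
Q_diesel = 875 * 0.045 = 39.375 m^3/s
Total ventilation:
Q_total = 1.34 + 39.375
= 40.715 m^3/s


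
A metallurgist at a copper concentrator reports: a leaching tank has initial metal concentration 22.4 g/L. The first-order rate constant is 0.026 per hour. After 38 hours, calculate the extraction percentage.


Compute the exponent:
-k * t = -0.026 * 38 = -0.988
Remaining concentration:
C = 22.4 * exp(-0.988)
= 22.4 * 0.3723205881
= 8.339981172 g/L
Extracted = 22.4 - 8.339981172 = 14.06001883 g/L
Extraction % = 14.06001883 / 22.4 * 100
= 62.7679%

62.7679%


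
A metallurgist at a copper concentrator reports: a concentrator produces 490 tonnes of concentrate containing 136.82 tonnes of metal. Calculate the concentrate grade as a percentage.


Grade = (metal in concentrate / concentrate mass) * 100
= (136.82 / 490) * 100
= 0.2792244898 * 100
= 27.9224%

27.9224%


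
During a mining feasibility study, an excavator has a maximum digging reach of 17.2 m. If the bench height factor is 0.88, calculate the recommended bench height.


Bench height = reach * factor
= 17.2 * 0.88
= 15.136 m

15.136 m


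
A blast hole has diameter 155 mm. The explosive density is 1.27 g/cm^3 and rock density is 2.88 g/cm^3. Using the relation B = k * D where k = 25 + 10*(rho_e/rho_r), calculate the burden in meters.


4.5585 m

First, compute k:
rho_e / rho_r = 1.27 / 2.88 = 0.4409722222
k = 25 + 10 * 0.4409722222 = 29.40972222
Then, compute burden:
B = k * D / 1000 = 29.40972222 * 155 / 1000
= 4558.506944 / 1000
= 4.5585 m


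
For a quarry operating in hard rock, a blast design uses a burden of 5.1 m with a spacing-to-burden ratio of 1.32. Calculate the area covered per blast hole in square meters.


First, find the spacing:
Spacing = burden * ratio = 5.1 * 1.32
= 6.732 m
Then, calculate the area:
Area = burden * spacing = 5.1 * 6.732
= 34.3332 m^2

34.3332 m^2


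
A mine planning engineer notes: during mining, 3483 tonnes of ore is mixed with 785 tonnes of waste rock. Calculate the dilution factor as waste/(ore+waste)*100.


Total material = ore + waste
= 3483 + 785 = 4268 tonnes
Dilution = waste / total * 100
= 785 / 4268 * 100
= 0.1839268978 * 100
= 18.3927%

18.3927%


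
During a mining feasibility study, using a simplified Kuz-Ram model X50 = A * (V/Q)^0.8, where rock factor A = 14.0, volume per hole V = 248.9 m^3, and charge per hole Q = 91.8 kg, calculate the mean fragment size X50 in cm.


Compute V/Q:
V/Q = 248.9 / 91.8 = 2.711328976
Raise to the power 0.8:
(V/Q)^0.8 = 2.711328976^0.8 = 2.220985751
Multiply by A:
X50 = 14.0 * 2.220985751
= 31.0938 cm

31.0938 cm
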